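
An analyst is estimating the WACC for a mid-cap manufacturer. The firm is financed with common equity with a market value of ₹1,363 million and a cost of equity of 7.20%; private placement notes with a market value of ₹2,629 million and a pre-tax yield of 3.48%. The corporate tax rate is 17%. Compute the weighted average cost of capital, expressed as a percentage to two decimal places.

4.36%

Total capital V = 1363 + 2629 = 3992.
Equity: weight = 1363/3992 = 0.3414; cost = 7.2%.
Private placement notes: weight = 2629/3992 = 0.6586; after-tax cost = 3.48% × (1 − 17%) = 2.8884%.
WACC = 0.3414 × 7.2000% + 0.6586 × 2.8884% = 4.3605%.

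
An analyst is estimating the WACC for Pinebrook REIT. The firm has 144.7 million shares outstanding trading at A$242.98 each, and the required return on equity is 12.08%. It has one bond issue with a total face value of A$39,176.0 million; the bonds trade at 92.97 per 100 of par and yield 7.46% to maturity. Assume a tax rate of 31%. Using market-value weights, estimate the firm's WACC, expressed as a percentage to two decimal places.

Market value of equity E = 242.98 × 144.7m = 35159.206m. Market value of debt D = 39176m × 92.97/100 = 36421.9272m.
Total capital V = 35159.206 + 36421.9272 = 71581.1332.
Equity: weight = 35159.206/71581.1332 = 0.4912; cost = 12.08%.
Bonds outstanding: weight = 36421.9272/71581.1332 = 0.5088; after-tax cost = 7.46% × (1 − 31%) = 5.1474%.
WACC = 0.4912 × 12.0800% + 0.5088 × 5.1474% = 8.5526%.

8.55%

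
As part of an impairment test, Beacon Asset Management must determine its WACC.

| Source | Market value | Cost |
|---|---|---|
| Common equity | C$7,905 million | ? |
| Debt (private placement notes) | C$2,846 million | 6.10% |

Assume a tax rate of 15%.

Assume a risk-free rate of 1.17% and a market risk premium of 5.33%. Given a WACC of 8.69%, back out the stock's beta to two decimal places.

Total capital V = 7905 + 2846 = 10751.
Equity weight = 7905/10751 = 0.7353.
Private placement notes weight = 2846/10751 = 0.2647.
Debt contribution = 0.2647 × 6.1% × (1 − 15%) = 1.3726%.
Required equity contribution = 8.69% − 1.3726% = 7.3174%  ⇒  Re = 9.9519%.
CAPM: 9.9519% = 1.17% + β × 5.33%  ⇒  β = 1.6476.

1.65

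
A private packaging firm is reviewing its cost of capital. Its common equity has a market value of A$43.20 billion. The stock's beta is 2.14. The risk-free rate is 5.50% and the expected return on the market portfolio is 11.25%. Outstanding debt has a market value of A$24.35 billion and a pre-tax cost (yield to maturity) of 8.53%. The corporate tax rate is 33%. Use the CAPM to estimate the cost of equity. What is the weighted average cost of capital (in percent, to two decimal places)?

Market risk premium = 11.25% − 5.5% = 5.75%.
Cost of equity via CAPM: Re = 5.5% + 2.14 × 5.75% = 17.8050%.
Total capital V = 43.2 + 24.35 = 67.55.
Equity: weight = 43.2/67.55 = 0.6395; cost = 17.805%.
Debt: weight = 24.35/67.55 = 0.3605; after-tax cost = 8.53% × (1 − 33%) = 5.7151%.
WACC = 0.6395 × 17.8050% + 0.3605 × 5.7151% = 13.4469%.

13.45%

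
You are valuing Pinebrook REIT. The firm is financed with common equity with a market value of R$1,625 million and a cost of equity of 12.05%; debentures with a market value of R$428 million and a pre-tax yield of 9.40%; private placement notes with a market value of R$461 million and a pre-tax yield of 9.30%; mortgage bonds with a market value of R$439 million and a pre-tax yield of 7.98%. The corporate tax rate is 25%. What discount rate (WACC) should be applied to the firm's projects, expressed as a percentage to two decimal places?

9.63%

Total capital V = 1625 + 428 + 461 + 439 = 2953.
Equity: weight = 1625/2953 = 0.5503; cost = 12.05%.
Debentures: weight = 428/2953 = 0.1449; after-tax cost = 9.4% × (1 − 25%) = 7.0500%.
Private placement notes: weight = 461/2953 = 0.1561; after-tax cost = 9.3% × (1 − 25%) = 6.9750%.
Mortgage bonds: weight = 439/2953 = 0.1487; after-tax cost = 7.98% × (1 − 25%) = 5.9850%.
WACC = 0.5503 × 12.0500% + 0.1449 × 7.0500% + 0.1561 × 6.9750% + 0.1487 × 5.9850% = 9.6314%.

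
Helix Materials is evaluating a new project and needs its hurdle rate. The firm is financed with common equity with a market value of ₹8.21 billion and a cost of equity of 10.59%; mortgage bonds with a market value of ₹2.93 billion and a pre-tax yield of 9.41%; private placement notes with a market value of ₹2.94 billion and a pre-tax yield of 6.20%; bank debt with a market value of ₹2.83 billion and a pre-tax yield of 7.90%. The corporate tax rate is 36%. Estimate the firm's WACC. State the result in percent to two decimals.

Total capital V = 8.21 + 2.93 + 2.94 + 2.83 = 16.91.
Equity: weight = 8.21/16.91 = 0.4855; cost = 10.59%.
Mortgage bonds: weight = 2.93/16.91 = 0.1733; after-tax cost = 9.41% × (1 − 36%) = 6.0224%.
Private placement notes: weight = 2.94/16.91 = 0.1739; after-tax cost = 6.2% × (1 − 36%) = 3.9680%.
Bank debt: weight = 2.83/16.91 = 0.1674; after-tax cost = 7.9% × (1 − 36%) = 5.0560%.
WACC = 0.4855 × 10.5900% + 0.1733 × 6.0224% + 0.1739 × 3.9680% + 0.1674 × 5.0560% = 7.7211%.

7.72%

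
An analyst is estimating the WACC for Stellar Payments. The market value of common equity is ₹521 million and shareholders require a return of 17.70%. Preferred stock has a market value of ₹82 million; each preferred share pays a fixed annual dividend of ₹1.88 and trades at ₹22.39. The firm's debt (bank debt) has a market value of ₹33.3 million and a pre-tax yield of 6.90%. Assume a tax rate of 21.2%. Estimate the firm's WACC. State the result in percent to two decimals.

15.86%

Cost of preferred: Rp = 1.88 / 22.39 = 8.3966%.
Total capital V = 521 + 82 + 33.3 = 636.3.
Equity: weight = 521/636.3 = 0.8188; cost = 17.7%.
Preferred: weight = 82/636.3 = 0.1289; cost = 8.3966%.
Bank debt: weight = 33.3/636.3 = 0.0523; after-tax cost = 6.9% × (1 − 21.2%) = 5.4372%.
WACC = 0.8188 × 17.7000% + 0.1289 × 8.3966% + 0.0523 × 5.4372% = 15.8593%.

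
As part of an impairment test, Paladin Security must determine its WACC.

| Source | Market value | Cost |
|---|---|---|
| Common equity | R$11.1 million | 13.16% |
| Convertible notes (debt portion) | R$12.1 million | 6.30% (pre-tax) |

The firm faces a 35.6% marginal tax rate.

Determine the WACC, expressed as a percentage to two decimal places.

8.41%

Total capital V = 11.1 + 12.1 = 23.2.
Equity: weight = 11.1/23.2 = 0.4784; cost = 13.16%.
Convertible notes (debt portion): weight = 12.1/23.2 = 0.5216; after-tax cost = 6.3% × (1 − 35.6%) = 4.0572%.
WACC = 0.4784 × 13.1600% + 0.5216 × 4.0572% = 8.4124%.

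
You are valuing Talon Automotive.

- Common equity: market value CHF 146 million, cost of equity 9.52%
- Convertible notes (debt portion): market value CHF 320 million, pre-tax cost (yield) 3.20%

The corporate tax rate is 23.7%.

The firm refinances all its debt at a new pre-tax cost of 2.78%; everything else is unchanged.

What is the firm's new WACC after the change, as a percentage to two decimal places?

After the change:
Total capital V = 146 + 320 = 466.
Equity: weight = 146/466 = 0.3133; cost = 9.52%.
Convertible notes (debt portion): weight = 320/466 = 0.6867; after-tax cost = 2.78% × (1 − 23.7%) = 2.1211%.
WACC = 0.3133 × 9.5200% + 0.6867 × 2.1211% = 4.4392%.

4.44%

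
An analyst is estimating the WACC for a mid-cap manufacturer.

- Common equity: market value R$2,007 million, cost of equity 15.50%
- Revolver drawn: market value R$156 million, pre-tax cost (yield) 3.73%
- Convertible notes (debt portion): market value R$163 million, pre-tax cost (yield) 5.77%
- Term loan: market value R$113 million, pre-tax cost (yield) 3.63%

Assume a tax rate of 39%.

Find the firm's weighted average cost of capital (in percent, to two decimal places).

Total capital V = 2007 + 156 + 163 + 113 = 2439.
Equity: weight = 2007/2439 = 0.8229; cost = 15.5%.
Revolver drawn: weight = 156/2439 = 0.0640; after-tax cost = 3.73% × (1 − 39%) = 2.2753%.
Convertible notes (debt portion): weight = 163/2439 = 0.0668; after-tax cost = 5.77% × (1 − 39%) = 3.5197%.
Term loan: weight = 113/2439 = 0.0463; after-tax cost = 3.63% × (1 − 39%) = 2.2143%.
WACC = 0.8229 × 15.5000% + 0.0640 × 2.2753% + 0.0668 × 3.5197% + 0.0463 × 2.2143% = 13.2380%.

13.24%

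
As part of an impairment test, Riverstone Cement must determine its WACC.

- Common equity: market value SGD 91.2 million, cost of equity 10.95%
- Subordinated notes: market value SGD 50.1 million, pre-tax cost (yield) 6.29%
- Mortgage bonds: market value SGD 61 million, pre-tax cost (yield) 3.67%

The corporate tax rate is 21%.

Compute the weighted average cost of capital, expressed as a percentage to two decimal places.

7.04%

Total capital V = 91.2 + 50.1 + 61 = 202.3.
Equity: weight = 91.2/202.3 = 0.4508; cost = 10.95%.
Subordinated notes: weight = 50.1/202.3 = 0.2477; after-tax cost = 6.29% × (1 − 21%) = 4.9691%.
Mortgage bonds: weight = 61/202.3 = 0.3015; after-tax cost = 3.67% × (1 − 21%) = 2.8993%.
WACC = 0.4508 × 10.9500% + 0.2477 × 4.9691% + 0.3015 × 2.8993% = 7.0413%.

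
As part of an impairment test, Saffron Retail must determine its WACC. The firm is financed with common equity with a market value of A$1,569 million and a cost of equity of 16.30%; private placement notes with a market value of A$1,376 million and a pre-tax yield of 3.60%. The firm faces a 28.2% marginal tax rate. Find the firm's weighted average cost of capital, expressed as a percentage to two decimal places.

9.89%

Total capital V = 1569 + 1376 = 2945.
Equity: weight = 1569/2945 = 0.5328; cost = 16.3%.
Private placement notes: weight = 1376/2945 = 0.4672; after-tax cost = 3.6% × (1 − 28.2%) = 2.5848%.
WACC = 0.5328 × 16.3000% + 0.4672 × 2.5848% = 9.8918%.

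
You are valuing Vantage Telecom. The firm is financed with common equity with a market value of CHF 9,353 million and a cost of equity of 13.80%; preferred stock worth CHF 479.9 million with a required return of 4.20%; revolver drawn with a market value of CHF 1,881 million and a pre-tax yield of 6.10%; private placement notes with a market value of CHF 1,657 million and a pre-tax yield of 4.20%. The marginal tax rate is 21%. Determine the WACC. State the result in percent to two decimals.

Total capital V = 9353 + 479.9 + 1881 + 1657 = 13370.9.
Equity: weight = 9353/13370.9 = 0.6995; cost = 13.8%.
Preferred: weight = 479.9/13370.9 = 0.0359; cost = 4.2%.
Revolver drawn: weight = 1881/13370.9 = 0.1407; after-tax cost = 6.1% × (1 − 21%) = 4.8190%.
Private placement notes: weight = 1657/13370.9 = 0.1239; after-tax cost = 4.2% × (1 − 21%) = 3.3180%.
WACC = 0.6995 × 13.8000% + 0.0359 × 4.2000% + 0.1407 × 4.8190% + 0.1239 × 3.3180% = 10.8930%.

10.89%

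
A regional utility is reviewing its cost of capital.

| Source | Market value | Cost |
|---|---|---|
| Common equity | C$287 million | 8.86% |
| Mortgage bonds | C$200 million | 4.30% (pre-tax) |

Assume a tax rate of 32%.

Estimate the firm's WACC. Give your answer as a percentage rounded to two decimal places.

6.42%

Total capital V = 287 + 200 = 487.
Equity: weight = 287/487 = 0.5893; cost = 8.86%.
Mortgage bonds: weight = 200/487 = 0.4107; after-tax cost = 4.3% × (1 − 32%) = 2.9240%.
WACC = 0.5893 × 8.8600% + 0.4107 × 2.9240% = 6.4222%.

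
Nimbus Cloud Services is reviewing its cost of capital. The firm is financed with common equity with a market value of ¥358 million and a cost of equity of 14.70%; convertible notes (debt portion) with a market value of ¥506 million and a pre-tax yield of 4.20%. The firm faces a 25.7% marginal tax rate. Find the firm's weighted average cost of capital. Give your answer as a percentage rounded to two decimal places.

7.92%

Total capital V = 358 + 506 = 864.
Equity: weight = 358/864 = 0.4144; cost = 14.7%.
Convertible notes (debt portion): weight = 506/864 = 0.5856; after-tax cost = 4.2% × (1 − 25.7%) = 3.1206%.
WACC = 0.4144 × 14.7000% + 0.5856 × 3.1206% = 7.9185%.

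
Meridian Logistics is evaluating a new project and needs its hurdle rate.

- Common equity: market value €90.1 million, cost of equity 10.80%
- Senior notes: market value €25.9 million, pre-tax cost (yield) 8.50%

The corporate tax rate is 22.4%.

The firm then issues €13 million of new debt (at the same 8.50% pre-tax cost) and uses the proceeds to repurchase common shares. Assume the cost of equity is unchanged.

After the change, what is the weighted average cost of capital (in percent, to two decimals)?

9.39%

After the change:
Total capital V = 77.1 + 38.9 = 116.
Equity: weight = 77.1/116 = 0.6647; cost = 10.8%.
Senior notes: weight = 38.9/116 = 0.3353; after-tax cost = 8.5% × (1 − 22.4%) = 6.5960%.
WACC = 0.6647 × 10.8000% + 0.3353 × 6.5960% = 9.3902%.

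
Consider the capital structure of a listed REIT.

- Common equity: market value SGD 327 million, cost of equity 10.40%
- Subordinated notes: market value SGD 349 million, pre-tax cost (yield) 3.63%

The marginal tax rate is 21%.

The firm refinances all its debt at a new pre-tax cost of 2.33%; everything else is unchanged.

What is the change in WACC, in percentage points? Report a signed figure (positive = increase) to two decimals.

Current WACC:
Total capital V = 327 + 349 = 676.
Equity: weight = 327/676 = 0.4837; cost = 10.4%.
Subordinated notes: weight = 349/676 = 0.5163; after-tax cost = 3.63% × (1 − 21%) = 2.8677%.
WACC = 0.4837 × 10.4000% + 0.5163 × 2.8677% = 6.5113%.
After the change:
Total capital V = 327 + 349 = 676.
Equity: weight = 327/676 = 0.4837; cost = 10.4%.
Subordinated notes: weight = 349/676 = 0.5163; after-tax cost = 2.33% × (1 − 21%) = 1.8407%.
WACC = 0.4837 × 10.4000% + 0.5163 × 1.8407% = 5.9811%.
Change in WACC = 5.9811% − 6.5113% = -0.5302 pp.

-0.53 pp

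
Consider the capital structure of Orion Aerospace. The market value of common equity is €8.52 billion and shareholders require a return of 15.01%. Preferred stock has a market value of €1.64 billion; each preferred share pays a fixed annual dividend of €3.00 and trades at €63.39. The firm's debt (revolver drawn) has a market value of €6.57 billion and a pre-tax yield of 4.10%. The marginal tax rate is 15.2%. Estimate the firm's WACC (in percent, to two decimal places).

9.47%

Cost of preferred: Rp = 3.0 / 63.39 = 4.7326%.
Total capital V = 8.52 + 1.64 + 6.57 = 16.73.
Equity: weight = 8.52/16.73 = 0.5093; cost = 15.01%.
Preferred: weight = 1.64/16.73 = 0.0980; cost = 4.7326%.
Revolver drawn: weight = 6.57/16.73 = 0.3927; after-tax cost = 4.1% × (1 − 15.2%) = 3.4768%.
WACC = 0.5093 × 15.0100% + 0.0980 × 4.7326% + 0.3927 × 3.4768% = 9.4734%.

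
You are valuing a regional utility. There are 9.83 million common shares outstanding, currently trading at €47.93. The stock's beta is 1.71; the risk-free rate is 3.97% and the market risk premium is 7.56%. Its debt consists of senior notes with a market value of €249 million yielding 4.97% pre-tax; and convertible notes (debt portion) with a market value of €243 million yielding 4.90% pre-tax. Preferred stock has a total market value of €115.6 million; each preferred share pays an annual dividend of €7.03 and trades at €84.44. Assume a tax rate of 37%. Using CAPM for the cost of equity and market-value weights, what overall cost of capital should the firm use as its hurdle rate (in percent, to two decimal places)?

9.69%

Cost of equity via CAPM: Re = 3.97% + 1.71 × 7.56% = 16.8976%.
Cost of preferred: Rp = 7.03 / 84.44 = 8.3254%.
Market value of equity E = 47.93 × 9.83m = 471.1519m.
Total capital V = 471.1519 + 115.6 + 249 + 243 = 1078.7519.
Equity: weight = 471.1519/1078.7519 = 0.4368; cost = 16.8976%.
Preferred: weight = 115.6/1078.7519 = 0.1072; cost = 8.3254%.
Senior notes: weight = 249/1078.7519 = 0.2308; after-tax cost = 4.97% × (1 − 37%) = 3.1311%.
Convertible notes (debt portion): weight = 243/1078.7519 = 0.2253; after-tax cost = 4.9% × (1 − 37%) = 3.0870%.
WACC = 0.4368 × 16.8976% + 0.1072 × 8.3254% + 0.2308 × 3.1311% + 0.2253 × 3.0870% = 9.6904%.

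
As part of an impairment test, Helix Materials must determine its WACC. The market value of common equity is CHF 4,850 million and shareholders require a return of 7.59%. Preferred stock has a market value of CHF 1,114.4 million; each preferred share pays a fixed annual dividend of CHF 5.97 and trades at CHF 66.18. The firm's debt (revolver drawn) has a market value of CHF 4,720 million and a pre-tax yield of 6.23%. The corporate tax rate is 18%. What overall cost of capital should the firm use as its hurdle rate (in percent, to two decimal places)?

Cost of preferred: Rp = 5.97 / 66.18 = 9.0209%.
Total capital V = 4850 + 1114.4 + 4720 = 10684.4.
Equity: weight = 4850/10684.4 = 0.4539; cost = 7.59%.
Preferred: weight = 1114.4/10684.4 = 0.1043; cost = 9.0209%.
Revolver drawn: weight = 4720/10684.4 = 0.4418; after-tax cost = 6.23% × (1 − 18%) = 5.1086%.
WACC = 0.4539 × 7.5900% + 0.1043 × 9.0209% + 0.4418 × 5.1086% = 6.6430%.

6.64%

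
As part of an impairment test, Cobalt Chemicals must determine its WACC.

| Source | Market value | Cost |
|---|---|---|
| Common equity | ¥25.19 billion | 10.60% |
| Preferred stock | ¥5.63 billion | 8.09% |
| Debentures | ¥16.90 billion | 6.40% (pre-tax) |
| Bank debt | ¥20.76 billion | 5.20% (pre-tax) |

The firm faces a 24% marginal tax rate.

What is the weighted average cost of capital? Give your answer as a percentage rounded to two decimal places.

Total capital V = 25.19 + 5.63 + 16.9 + 20.76 = 68.48.
Equity: weight = 25.19/68.48 = 0.3678; cost = 10.6%.
Preferred: weight = 5.63/68.48 = 0.0822; cost = 8.09%.
Debentures: weight = 16.9/68.48 = 0.2468; after-tax cost = 6.4% × (1 − 24%) = 4.8640%.
Bank debt: weight = 20.76/68.48 = 0.3032; after-tax cost = 5.2% × (1 − 24%) = 3.9520%.
WACC = 0.3678 × 10.6000% + 0.0822 × 8.0900% + 0.2468 × 4.8640% + 0.3032 × 3.9520% = 6.9627%.

6.96%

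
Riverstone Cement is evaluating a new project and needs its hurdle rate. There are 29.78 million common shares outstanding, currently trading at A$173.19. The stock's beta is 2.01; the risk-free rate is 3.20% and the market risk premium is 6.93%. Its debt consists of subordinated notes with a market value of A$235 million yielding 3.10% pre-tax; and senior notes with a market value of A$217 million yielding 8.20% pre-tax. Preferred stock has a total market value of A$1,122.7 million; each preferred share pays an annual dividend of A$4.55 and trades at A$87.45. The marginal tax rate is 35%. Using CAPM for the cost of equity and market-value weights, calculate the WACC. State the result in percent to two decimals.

Cost of equity via CAPM: Re = 3.2% + 2.01 × 6.93% = 17.1293%.
Cost of preferred: Rp = 4.55 / 87.45 = 5.2030%.
Market value of equity E = 173.19 × 29.78m = 5157.5982m.
Total capital V = 5157.5982 + 1122.7 + 235 + 217 = 6732.2982.
Equity: weight = 5157.5982/6732.2982 = 0.7661; cost = 17.1293%.
Preferred: weight = 1122.7/6732.2982 = 0.1668; cost = 5.203%.
Subordinated notes: weight = 235/6732.2982 = 0.0349; after-tax cost = 3.1% × (1 − 35%) = 2.0150%.
Senior notes: weight = 217/6732.2982 = 0.0322; after-tax cost = 8.2% × (1 − 35%) = 5.3300%.
WACC = 0.7661 × 17.1293% + 0.1668 × 5.2030% + 0.0349 × 2.0150% + 0.0322 × 5.3300% = 14.2325%.

14.23%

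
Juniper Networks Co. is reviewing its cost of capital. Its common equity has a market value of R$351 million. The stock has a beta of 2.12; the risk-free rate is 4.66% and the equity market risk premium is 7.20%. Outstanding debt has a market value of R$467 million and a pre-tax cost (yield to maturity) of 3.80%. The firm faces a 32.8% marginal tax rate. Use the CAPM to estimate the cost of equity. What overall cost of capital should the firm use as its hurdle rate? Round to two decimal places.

Cost of equity via CAPM: Re = 4.66% + 2.12 × 7.2% = 19.9240%.
Total capital V = 351 + 467 = 818.
Equity: weight = 351/818 = 0.4291; cost = 19.924%.
Debt: weight = 467/818 = 0.5709; after-tax cost = 3.8% × (1 − 32.8%) = 2.5536%.
WACC = 0.4291 × 19.9240% + 0.5709 × 2.5536% = 10.0072%.

10.01%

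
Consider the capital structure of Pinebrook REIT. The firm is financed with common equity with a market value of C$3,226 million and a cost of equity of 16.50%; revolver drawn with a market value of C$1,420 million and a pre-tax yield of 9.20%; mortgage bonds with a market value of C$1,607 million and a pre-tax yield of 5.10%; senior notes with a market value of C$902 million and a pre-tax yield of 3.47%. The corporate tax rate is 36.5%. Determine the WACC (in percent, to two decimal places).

9.60%

Total capital V = 3226 + 1420 + 1607 + 902 = 7155.
Equity: weight = 3226/7155 = 0.4509; cost = 16.5%.
Revolver drawn: weight = 1420/7155 = 0.1985; after-tax cost = 9.2% × (1 − 36.5%) = 5.8420%.
Mortgage bonds: weight = 1607/7155 = 0.2246; after-tax cost = 5.1% × (1 − 36.5%) = 3.2385%.
Senior notes: weight = 902/7155 = 0.1261; after-tax cost = 3.47% × (1 − 36.5%) = 2.2035%.
WACC = 0.4509 × 16.5000% + 0.1985 × 5.8420% + 0.2246 × 3.2385% + 0.1261 × 2.2035% = 9.6040%.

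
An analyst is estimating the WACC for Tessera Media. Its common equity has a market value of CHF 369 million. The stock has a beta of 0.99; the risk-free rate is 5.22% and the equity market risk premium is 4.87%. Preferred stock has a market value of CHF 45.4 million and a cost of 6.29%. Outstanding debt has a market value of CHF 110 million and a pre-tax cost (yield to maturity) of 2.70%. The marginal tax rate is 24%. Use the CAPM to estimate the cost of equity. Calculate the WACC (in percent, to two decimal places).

8.04%

Cost of equity via CAPM: Re = 5.22% + 0.99 × 4.87% = 10.0413%.
Total capital V = 369 + 45.4 + 110 = 524.4.
Equity: weight = 369/524.4 = 0.7037; cost = 10.0413%.
Preferred: weight = 45.4/524.4 = 0.0866; cost = 6.29%.
Debt: weight = 110/524.4 = 0.2098; after-tax cost = 2.7% × (1 − 24%) = 2.0520%.
WACC = 0.7037 × 10.0413% + 0.0866 × 6.2900% + 0.2098 × 2.0520% = 8.0407%.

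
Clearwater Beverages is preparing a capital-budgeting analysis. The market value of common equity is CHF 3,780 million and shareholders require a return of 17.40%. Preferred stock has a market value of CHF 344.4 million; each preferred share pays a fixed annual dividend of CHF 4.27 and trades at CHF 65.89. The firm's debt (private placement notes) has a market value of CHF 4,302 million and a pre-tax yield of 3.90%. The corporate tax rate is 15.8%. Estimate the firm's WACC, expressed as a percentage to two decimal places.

Cost of preferred: Rp = 4.27 / 65.89 = 6.4805%.
Total capital V = 3780 + 344.4 + 4302 = 8426.4.
Equity: weight = 3780/8426.4 = 0.4486; cost = 17.4%.
Preferred: weight = 344.4/8426.4 = 0.0409; cost = 6.4805%.
Private placement notes: weight = 4302/8426.4 = 0.5105; after-tax cost = 3.9% × (1 − 15.8%) = 3.2838%.
WACC = 0.4486 × 17.4000% + 0.0409 × 6.4805% + 0.5105 × 3.2838% = 9.7468%.

9.75%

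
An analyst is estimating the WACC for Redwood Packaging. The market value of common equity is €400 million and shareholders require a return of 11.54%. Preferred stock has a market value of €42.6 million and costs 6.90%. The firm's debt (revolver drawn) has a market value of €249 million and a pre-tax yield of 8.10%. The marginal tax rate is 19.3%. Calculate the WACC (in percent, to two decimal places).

Total capital V = 400 + 42.6 + 249 = 691.6.
Equity: weight = 400/691.6 = 0.5784; cost = 11.54%.
Preferred: weight = 42.6/691.6 = 0.0616; cost = 6.9%.
Revolver drawn: weight = 249/691.6 = 0.3600; after-tax cost = 8.1% × (1 − 19.3%) = 6.5367%.
WACC = 0.5784 × 11.5400% + 0.0616 × 6.9000% + 0.3600 × 6.5367% = 9.4528%.

9.45%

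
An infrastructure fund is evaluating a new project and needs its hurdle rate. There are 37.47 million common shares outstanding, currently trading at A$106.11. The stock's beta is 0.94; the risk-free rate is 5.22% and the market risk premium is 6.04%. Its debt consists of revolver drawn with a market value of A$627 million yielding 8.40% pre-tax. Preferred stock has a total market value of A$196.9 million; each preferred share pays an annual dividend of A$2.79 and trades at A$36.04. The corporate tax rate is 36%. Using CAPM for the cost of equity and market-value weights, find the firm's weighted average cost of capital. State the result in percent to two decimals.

Cost of equity via CAPM: Re = 5.22% + 0.94 × 6.04% = 10.8976%.
Cost of preferred: Rp = 2.79 / 36.04 = 7.7414%.
Market value of equity E = 106.11 × 37.47m = 3975.9417m.
Total capital V = 3975.9417 + 196.9 + 627 = 4799.8417.
Equity: weight = 3975.9417/4799.8417 = 0.8283; cost = 10.8976%.
Preferred: weight = 196.9/4799.8417 = 0.0410; cost = 7.7414%.
Revolver drawn: weight = 627/4799.8417 = 0.1306; after-tax cost = 8.4% × (1 − 36%) = 5.3760%.
WACC = 0.8283 × 10.8976% + 0.0410 × 7.7414% + 0.1306 × 5.3760% = 10.0468%.

10.05%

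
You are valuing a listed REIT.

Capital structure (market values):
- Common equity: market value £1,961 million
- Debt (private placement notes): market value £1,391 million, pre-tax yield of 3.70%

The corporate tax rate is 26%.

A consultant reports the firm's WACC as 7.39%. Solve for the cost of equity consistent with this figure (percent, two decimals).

Total capital V = 1961 + 1391 = 3352.
Equity weight = 1961/3352 = 0.5850.
Private placement notes weight = 1391/3352 = 0.4150.
Debt contribution = 0.4150 × 3.7% × (1 − 26%) = 1.1362%.
Required equity contribution = 7.39% − 1.1362% = 6.2538%.
Re = 6.2538% / 0.5850 = 10.6898%.

10.69%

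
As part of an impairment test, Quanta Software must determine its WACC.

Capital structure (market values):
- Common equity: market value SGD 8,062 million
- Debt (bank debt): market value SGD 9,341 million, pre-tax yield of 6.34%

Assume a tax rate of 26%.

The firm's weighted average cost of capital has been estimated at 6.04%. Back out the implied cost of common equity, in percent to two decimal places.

7.60%

Total capital V = 8062 + 9341 = 17403.
Equity weight = 8062/17403 = 0.4633.
Bank debt weight = 9341/17403 = 0.5367.
Debt contribution = 0.5367 × 6.34% × (1 − 26%) = 2.5182%.
Required equity contribution = 6.04% − 2.5182% = 3.5218%.
Re = 3.5218% / 0.4633 = 7.6023%.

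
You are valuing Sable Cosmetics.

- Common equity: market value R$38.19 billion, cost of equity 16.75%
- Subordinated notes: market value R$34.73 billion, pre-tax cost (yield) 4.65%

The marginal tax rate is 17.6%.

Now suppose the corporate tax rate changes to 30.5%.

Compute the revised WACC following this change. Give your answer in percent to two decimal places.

10.31%

After the change:
Total capital V = 38.19 + 34.73 = 72.92.
Equity: weight = 38.19/72.92 = 0.5237; cost = 16.75%.
Subordinated notes: weight = 34.73/72.92 = 0.4763; after-tax cost = 4.65% × (1 − 30.5%) = 3.2318%.
WACC = 0.5237 × 16.7500% + 0.4763 × 3.2318% = 10.3116%.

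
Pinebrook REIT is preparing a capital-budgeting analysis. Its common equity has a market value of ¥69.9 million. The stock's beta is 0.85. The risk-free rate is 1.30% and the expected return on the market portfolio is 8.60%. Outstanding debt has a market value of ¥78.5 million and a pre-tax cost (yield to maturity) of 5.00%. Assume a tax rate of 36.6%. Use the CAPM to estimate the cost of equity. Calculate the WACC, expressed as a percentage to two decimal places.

Market risk premium = 8.6% − 1.3% = 7.3%.
Cost of equity via CAPM: Re = 1.3% + 0.85 × 7.3% = 7.5050%.
Total capital V = 69.9 + 78.5 = 148.4.
Equity: weight = 69.9/148.4 = 0.4710; cost = 7.505%.
Debt: weight = 78.5/148.4 = 0.5290; after-tax cost = 5% × (1 − 36.6%) = 3.1700%.
WACC = 0.4710 × 7.5050% + 0.5290 × 3.1700% = 5.2119%.

5.21%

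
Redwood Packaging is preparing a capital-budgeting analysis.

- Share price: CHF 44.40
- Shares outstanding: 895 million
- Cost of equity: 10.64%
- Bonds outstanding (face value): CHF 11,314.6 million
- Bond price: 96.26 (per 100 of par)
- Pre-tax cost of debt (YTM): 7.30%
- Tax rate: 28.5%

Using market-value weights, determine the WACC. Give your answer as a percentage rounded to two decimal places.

9.47%

Market value of equity E = 44.4 × 895m = 39738m. Market value of debt D = 11314.6m × 96.26/100 = 10891.43396m.
Total capital V = 39738 + 10891.43396 = 50629.43396.
Equity: weight = 39738/50629.43396 = 0.7849; cost = 10.64%.
Bonds outstanding: weight = 10891.43396/50629.43396 = 0.2151; after-tax cost = 7.3% × (1 − 28.5%) = 5.2195%.
WACC = 0.7849 × 10.6400% + 0.2151 × 5.2195% = 9.4739%.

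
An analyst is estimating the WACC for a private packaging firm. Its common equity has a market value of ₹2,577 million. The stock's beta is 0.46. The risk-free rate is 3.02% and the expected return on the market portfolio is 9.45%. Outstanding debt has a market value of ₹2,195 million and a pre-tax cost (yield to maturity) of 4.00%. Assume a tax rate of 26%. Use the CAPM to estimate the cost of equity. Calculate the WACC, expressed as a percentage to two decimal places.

4.59%

Market risk premium = 9.45% − 3.02% = 6.43%.
Cost of equity via CAPM: Re = 3.02% + 0.46 × 6.43% = 5.9778%.
Total capital V = 2577 + 2195 = 4772.
Equity: weight = 2577/4772 = 0.5400; cost = 5.9778%.
Debt: weight = 2195/4772 = 0.4600; after-tax cost = 4% × (1 − 26%) = 2.9600%.
WACC = 0.5400 × 5.9778% + 0.4600 × 2.9600% = 4.5897%.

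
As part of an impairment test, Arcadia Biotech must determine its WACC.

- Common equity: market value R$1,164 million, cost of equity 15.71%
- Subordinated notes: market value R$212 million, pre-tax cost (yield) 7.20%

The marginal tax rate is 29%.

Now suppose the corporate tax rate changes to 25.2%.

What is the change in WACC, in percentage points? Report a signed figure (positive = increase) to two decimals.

+0.04 pp

Current WACC:
Total capital V = 1164 + 212 = 1376.
Equity: weight = 1164/1376 = 0.8459; cost = 15.71%.
Subordinated notes: weight = 212/1376 = 0.1541; after-tax cost = 7.2% × (1 − 29%) = 5.1120%.
WACC = 0.8459 × 15.7100% + 0.1541 × 5.1120% = 14.0772%.
After the change:
Total capital V = 1164 + 212 = 1376.
Equity: weight = 1164/1376 = 0.8459; cost = 15.71%.
Subordinated notes: weight = 212/1376 = 0.1541; after-tax cost = 7.2% × (1 − 25.2%) = 5.3856%.
WACC = 0.8459 × 15.7100% + 0.1541 × 5.3856% = 14.1193%.
Change in WACC = 14.1193% − 14.0772% = 0.0422 pp.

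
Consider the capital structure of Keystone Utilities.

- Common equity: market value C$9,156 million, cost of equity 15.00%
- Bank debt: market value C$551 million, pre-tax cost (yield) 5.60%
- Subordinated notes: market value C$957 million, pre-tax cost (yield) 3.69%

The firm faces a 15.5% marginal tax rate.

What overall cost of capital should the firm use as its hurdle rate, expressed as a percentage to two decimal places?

Total capital V = 9156 + 551 + 957 = 10664.
Equity: weight = 9156/10664 = 0.8586; cost = 15%.
Bank debt: weight = 551/10664 = 0.0517; after-tax cost = 5.6% × (1 − 15.5%) = 4.7320%.
Subordinated notes: weight = 957/10664 = 0.0897; after-tax cost = 3.69% × (1 − 15.5%) = 3.1180%.
WACC = 0.8586 × 15.0000% + 0.0517 × 4.7320% + 0.0897 × 3.1180% = 13.4032%.

13.40%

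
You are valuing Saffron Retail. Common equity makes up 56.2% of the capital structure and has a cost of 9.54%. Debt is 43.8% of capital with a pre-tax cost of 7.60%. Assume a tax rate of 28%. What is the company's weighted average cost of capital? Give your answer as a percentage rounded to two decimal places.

After-tax cost of debt = 7.6% × (1 − 28%) = 5.4720%.
WACC = 0.562 × 9.5400% + 0.438 × 5.4720% = 7.7582%.

7.76%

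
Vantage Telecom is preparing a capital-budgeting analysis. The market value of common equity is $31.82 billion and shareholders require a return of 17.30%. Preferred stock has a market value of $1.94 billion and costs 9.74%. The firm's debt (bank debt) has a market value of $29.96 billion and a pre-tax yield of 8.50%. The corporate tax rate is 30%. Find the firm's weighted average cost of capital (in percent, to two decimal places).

11.73%

Total capital V = 31.82 + 1.94 + 29.96 = 63.72.
Equity: weight = 31.82/63.72 = 0.4994; cost = 17.3%.
Preferred: weight = 1.94/63.72 = 0.0304; cost = 9.74%.
Bank debt: weight = 29.96/63.72 = 0.4702; after-tax cost = 8.5% × (1 − 30%) = 5.9500%.
WACC = 0.4994 × 17.3000% + 0.0304 × 9.7400% + 0.4702 × 5.9500% = 11.7333%.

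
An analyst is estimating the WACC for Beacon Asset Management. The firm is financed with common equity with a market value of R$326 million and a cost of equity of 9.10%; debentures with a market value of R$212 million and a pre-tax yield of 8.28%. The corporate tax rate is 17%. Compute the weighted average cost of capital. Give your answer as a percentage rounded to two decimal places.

Total capital V = 326 + 212 = 538.
Equity: weight = 326/538 = 0.6059; cost = 9.1%.
Debentures: weight = 212/538 = 0.3941; after-tax cost = 8.28% × (1 − 17%) = 6.8724%.
WACC = 0.6059 × 9.1000% + 0.3941 × 6.8724% = 8.2222%.

8.22%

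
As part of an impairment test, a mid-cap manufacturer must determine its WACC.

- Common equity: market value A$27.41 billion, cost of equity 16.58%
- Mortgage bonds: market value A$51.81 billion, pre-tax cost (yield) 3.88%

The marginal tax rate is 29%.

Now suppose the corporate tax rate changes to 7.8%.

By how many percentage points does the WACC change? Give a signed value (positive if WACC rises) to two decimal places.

Current WACC:
Total capital V = 27.41 + 51.81 = 79.22.
Equity: weight = 27.41/79.22 = 0.3460; cost = 16.58%.
Mortgage bonds: weight = 51.81/79.22 = 0.6540; after-tax cost = 3.88% × (1 − 29%) = 2.7548%.
WACC = 0.3460 × 16.5800% + 0.6540 × 2.7548% = 7.5383%.
After the change:
Total capital V = 27.41 + 51.81 = 79.22.
Equity: weight = 27.41/79.22 = 0.3460; cost = 16.58%.
Mortgage bonds: weight = 51.81/79.22 = 0.6540; after-tax cost = 3.88% × (1 − 7.8%) = 3.5774%.
WACC = 0.3460 × 16.5800% + 0.6540 × 3.5774% = 8.0763%.
Change in WACC = 8.0763% − 7.5383% = 0.5380 pp.

+0.54 pp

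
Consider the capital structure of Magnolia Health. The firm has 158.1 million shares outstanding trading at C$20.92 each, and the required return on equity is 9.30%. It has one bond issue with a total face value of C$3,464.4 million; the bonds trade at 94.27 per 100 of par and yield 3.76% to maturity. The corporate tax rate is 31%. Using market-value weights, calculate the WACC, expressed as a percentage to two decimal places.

5.97%

Market value of equity E = 20.92 × 158.1m = 3307.452m. Market value of debt D = 3464.4m × 94.27/100 = 3265.88988m.
Total capital V = 3307.452 + 3265.88988 = 6573.34188.
Equity: weight = 3307.452/6573.34188 = 0.5032; cost = 9.3%.
Bonds outstanding: weight = 3265.88988/6573.34188 = 0.4968; after-tax cost = 3.76% × (1 − 31%) = 2.5944%.
WACC = 0.5032 × 9.3000% + 0.4968 × 2.5944% = 5.9684%.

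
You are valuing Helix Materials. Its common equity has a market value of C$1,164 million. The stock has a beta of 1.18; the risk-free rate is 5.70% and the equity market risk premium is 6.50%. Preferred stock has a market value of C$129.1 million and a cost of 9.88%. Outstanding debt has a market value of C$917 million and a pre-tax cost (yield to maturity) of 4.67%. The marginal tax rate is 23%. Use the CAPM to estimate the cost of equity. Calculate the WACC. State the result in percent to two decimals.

9.11%

Cost of equity via CAPM: Re = 5.7% + 1.18 × 6.5% = 13.3700%.
Total capital V = 1164 + 129.1 + 917 = 2210.1.
Equity: weight = 1164/2210.1 = 0.5267; cost = 13.37%.
Preferred: weight = 129.1/2210.1 = 0.0584; cost = 9.88%.
Debt: weight = 917/2210.1 = 0.4149; after-tax cost = 4.67% × (1 − 23%) = 3.5959%.
WACC = 0.5267 × 13.3700% + 0.0584 × 9.8800% + 0.4149 × 3.5959% = 9.1107%.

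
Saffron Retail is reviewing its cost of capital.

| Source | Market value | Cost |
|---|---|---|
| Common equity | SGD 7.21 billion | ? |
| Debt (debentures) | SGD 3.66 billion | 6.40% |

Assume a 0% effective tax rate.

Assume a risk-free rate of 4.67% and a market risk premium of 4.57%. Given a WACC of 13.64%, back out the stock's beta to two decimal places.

2.77

Total capital V = 7.21 + 3.66 = 10.87.
Equity weight = 7.21/10.87 = 0.6633.
Debentures weight = 3.66/10.87 = 0.3367.
Debt contribution = 0.3367 × 6.4% × (1 − 0%) = 2.1549%.
Required equity contribution = 13.64% − 2.1549% = 11.4851%  ⇒  Re = 17.3152%.
CAPM: 17.3152% = 4.67% + β × 4.57%  ⇒  β = 2.7670.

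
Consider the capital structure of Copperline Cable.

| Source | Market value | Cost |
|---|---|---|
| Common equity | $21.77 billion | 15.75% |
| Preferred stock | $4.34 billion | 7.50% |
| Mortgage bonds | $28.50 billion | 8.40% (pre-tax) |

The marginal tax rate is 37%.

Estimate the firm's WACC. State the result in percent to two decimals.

Total capital V = 21.77 + 4.34 + 28.5 = 54.61.
Equity: weight = 21.77/54.61 = 0.3986; cost = 15.75%.
Preferred: weight = 4.34/54.61 = 0.0795; cost = 7.5%.
Mortgage bonds: weight = 28.5/54.61 = 0.5219; after-tax cost = 8.4% × (1 − 37%) = 5.2920%.
WACC = 0.3986 × 15.7500% + 0.0795 × 7.5000% + 0.5219 × 5.2920% = 9.6365%.

9.64%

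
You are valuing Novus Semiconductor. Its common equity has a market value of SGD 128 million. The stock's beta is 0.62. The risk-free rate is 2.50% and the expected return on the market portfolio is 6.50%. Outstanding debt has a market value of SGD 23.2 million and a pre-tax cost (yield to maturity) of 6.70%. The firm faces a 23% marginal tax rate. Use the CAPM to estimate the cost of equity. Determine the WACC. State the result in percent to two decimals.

Market risk premium = 6.5% − 2.5% = 4.0%.
Cost of equity via CAPM: Re = 2.5% + 0.62 × 4.0% = 4.9800%.
Total capital V = 128 + 23.2 = 151.2.
Equity: weight = 128/151.2 = 0.8466; cost = 4.98%.
Debt: weight = 23.2/151.2 = 0.1534; after-tax cost = 6.7% × (1 − 23%) = 5.1590%.
WACC = 0.8466 × 4.9800% + 0.1534 × 5.1590% = 5.0075%.

5.01%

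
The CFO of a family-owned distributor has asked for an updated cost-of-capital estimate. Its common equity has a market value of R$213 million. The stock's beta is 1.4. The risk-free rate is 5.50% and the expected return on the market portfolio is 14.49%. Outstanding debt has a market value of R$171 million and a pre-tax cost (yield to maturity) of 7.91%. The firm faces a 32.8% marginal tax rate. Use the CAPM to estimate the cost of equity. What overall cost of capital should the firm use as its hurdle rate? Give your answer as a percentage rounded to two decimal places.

12.40%

Market risk premium = 14.49% − 5.5% = 8.99%.
Cost of equity via CAPM: Re = 5.5% + 1.4 × 8.99% = 18.0860%.
Total capital V = 213 + 171 = 384.
Equity: weight = 213/384 = 0.5547; cost = 18.086%.
Debt: weight = 171/384 = 0.4453; after-tax cost = 7.91% × (1 − 32.8%) = 5.3155%.
WACC = 0.5547 × 18.0860% + 0.4453 × 5.3155% = 12.3991%.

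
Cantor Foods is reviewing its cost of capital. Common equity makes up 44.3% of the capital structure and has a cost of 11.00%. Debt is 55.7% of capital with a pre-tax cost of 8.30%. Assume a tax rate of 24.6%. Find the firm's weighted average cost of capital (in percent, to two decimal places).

After-tax cost of debt = 8.3% × (1 − 24.6%) = 6.2582%.
WACC = 0.443 × 11.0000% + 0.557 × 6.2582% = 8.3588%.

8.36%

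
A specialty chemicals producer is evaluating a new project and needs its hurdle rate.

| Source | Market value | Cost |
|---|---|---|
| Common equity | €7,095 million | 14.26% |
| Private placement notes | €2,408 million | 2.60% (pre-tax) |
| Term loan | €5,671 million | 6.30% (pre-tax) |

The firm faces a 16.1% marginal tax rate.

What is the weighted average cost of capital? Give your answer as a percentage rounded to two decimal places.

Total capital V = 7095 + 2408 + 5671 = 15174.
Equity: weight = 7095/15174 = 0.4676; cost = 14.26%.
Private placement notes: weight = 2408/15174 = 0.1587; after-tax cost = 2.6% × (1 − 16.1%) = 2.1814%.
Term loan: weight = 5671/15174 = 0.3737; after-tax cost = 6.3% × (1 − 16.1%) = 5.2857%.
WACC = 0.4676 × 14.2600% + 0.1587 × 2.1814% + 0.3737 × 5.2857% = 8.9892%.

8.99%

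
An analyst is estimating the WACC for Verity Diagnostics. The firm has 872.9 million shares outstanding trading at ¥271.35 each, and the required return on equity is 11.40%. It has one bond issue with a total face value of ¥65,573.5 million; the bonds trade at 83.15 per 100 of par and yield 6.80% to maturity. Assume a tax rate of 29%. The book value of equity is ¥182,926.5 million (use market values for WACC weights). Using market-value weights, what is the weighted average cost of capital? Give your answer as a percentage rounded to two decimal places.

10.17%

Market value of equity E = 271.35 × 872.9m = 236861.415m. Market value of debt D = 65573.5m × 83.15/100 = 54524.36525m.
Total capital V = 236861.415 + 54524.36525 = 291385.78025.
Equity: weight = 236861.415/291385.78025 = 0.8129; cost = 11.4%.
Bonds outstanding: weight = 54524.36525/291385.78025 = 0.1871; after-tax cost = 6.8% × (1 − 29%) = 4.8280%.
WACC = 0.8129 × 11.4000% + 0.1871 × 4.8280% = 10.1702%.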